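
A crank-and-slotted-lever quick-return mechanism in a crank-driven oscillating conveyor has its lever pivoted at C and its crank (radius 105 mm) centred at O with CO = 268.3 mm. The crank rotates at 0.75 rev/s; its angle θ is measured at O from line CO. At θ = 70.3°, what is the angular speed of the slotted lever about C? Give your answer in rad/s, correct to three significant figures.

0.948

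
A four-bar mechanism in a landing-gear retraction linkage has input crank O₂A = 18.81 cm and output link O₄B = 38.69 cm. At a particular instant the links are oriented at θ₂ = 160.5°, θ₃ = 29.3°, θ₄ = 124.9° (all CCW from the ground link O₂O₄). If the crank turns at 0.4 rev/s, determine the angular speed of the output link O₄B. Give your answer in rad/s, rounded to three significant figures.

ω₂ = 2.513 rad/s (from 0.4 rev/s).
Differentiating the loop-closure r₂e^{iθ₂}+r₃e^{iθ₃}=r₁+r₄e^{iθ₄} gives r₂ω₂e^{iθ₂}+r₃ω₃e^{iθ₃}=r₄ω₄e^{iθ₄}.
Eliminating the other unknown: ω₄ = r₂ω₂ sin(θ₂−θ₃) / [r₄ sin(θ₄−θ₃)].
Numerator sine = +0.75241; denominator sine = +0.99523.
Result = 0.1881·2.513·(+0.75241) / (0.3869·(+0.99523)) = +0.92377 rad/s; magnitude 0.92377 rad/s.

0.924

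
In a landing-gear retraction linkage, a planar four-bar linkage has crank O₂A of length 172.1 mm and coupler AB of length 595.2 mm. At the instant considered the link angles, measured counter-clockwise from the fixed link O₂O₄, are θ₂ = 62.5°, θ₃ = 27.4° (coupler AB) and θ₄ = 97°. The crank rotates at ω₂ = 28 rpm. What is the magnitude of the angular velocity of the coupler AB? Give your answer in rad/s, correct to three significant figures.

0.512

ω₂ = 2.932 rad/s (from 28 rpm).
Differentiating the loop-closure r₂e^{iθ₂}+r₃e^{iθ₃}=r₁+r₄e^{iθ₄} gives r₂ω₂e^{iθ₂}+r₃ω₃e^{iθ₃}=r₄ω₄e^{iθ₄}.
Eliminating the other unknown: ω₃ = r₂ω₂ sin(θ₄−θ₂) / [r₃ sin(θ₃−θ₄)].
Numerator sine = +0.56641; denominator sine = -0.93728.
Result = 0.1721·2.932·(+0.56641) / (0.5952·(-0.93728)) = -0.51234 rad/s; magnitude 0.51234 rad/s.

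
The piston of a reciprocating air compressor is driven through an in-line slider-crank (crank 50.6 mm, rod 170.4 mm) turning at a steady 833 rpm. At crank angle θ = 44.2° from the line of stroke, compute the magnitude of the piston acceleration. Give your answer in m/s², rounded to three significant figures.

ω = 2π·833/60 = 87.23 rad/s
x(θ) = r cosθ + √(L² − r² sin²θ); with ω constant, a = ω²·d²x/dθ².
d²x/dθ² = −r cosθ − r²(cos2θ)/√u − r⁴ sin²2θ/(4u^{3/2}),  u = L² − r² sin²θ = 0.0277917 m².
Substituting r = 0.0506 m, L = 0.1704 m, θ = 44.2°: d²x/dθ² = -0.037058 m.
a = ω²·d²x/dθ² = (87.23)²·(-0.037058) = -281.99 m/s²;  |a| = 281.99 m/s².

282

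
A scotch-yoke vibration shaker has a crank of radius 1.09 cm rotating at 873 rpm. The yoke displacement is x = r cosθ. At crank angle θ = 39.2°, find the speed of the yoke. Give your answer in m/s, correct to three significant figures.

0.630

ω = 91.42 rad/s (from 873 rpm).
x = r cosθ ⇒ ẋ = −rω sinθ.
|v| = rω|sinθ| = 0.0109·91.42·|sin 39.2°| = 0.62981 m/s.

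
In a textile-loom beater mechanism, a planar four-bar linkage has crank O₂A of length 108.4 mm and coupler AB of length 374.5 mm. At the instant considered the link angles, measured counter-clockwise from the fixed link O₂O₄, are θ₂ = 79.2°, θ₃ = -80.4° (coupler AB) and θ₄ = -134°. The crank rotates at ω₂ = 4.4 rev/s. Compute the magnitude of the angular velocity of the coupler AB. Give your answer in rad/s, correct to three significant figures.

5.44

ω₂ = 27.65 rad/s (from 4.4 rev/s).
Differentiating the loop-closure r₂e^{iθ₂}+r₃e^{iθ₃}=r₁+r₄e^{iθ₄} gives r₂ω₂e^{iθ₂}+r₃ω₃e^{iθ₃}=r₄ω₄e^{iθ₄}.
Eliminating the other unknown: ω₃ = r₂ω₂ sin(θ₄−θ₂) / [r₃ sin(θ₃−θ₄)].
Numerator sine = +0.54756; denominator sine = +0.80489.
Result = 0.1084·27.65·(+0.54756) / (0.3745·(+0.80489)) = +5.4438 rad/s; magnitude 5.4438 rad/s.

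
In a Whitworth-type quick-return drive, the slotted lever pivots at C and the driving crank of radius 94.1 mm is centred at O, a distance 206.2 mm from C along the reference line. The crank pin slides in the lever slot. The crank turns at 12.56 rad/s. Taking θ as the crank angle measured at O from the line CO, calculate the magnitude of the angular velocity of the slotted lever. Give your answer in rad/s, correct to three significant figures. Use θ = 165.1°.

8.96

ω = 12.56 rad/s
Crank pin A relative to C: A = (d + r cosθ, r sinθ); lever angle φ = atan2(r sinθ, d + r cosθ).
Differentiating tanφ: φ̇ = rω(d cosθ + r)/(d² + r² + 2dr cosθ).
d² + r² + 2dr cosθ = |CA|² = 0.0138712 m²;  d cosθ + r = -0.10517 m.
|ω_lever| = |0.0941·12.56·-0.10517| / 0.0138712 = 8.9607 rad/s.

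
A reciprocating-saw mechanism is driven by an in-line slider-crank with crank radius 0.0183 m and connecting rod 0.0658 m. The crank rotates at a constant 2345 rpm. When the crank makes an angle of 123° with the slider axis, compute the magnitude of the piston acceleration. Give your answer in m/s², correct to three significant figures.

ω = 2π·2345/60 = 245.6 rad/s
x(θ) = r cosθ + √(L² − r² sin²θ); with ω constant, a = ω²·d²x/dθ².
d²x/dθ² = −r cosθ − r²(cos2θ)/√u − r⁴ sin²2θ/(4u^{3/2}),  u = L² − r² sin²θ = 0.00409409 m².
Substituting r = 0.0183 m, L = 0.0658 m, θ = 123°: d²x/dθ² = +0.012006 m.
a = ω²·d²x/dθ² = (245.6)²·(+0.012006) = +724.03 m/s²;  |a| = 724.03 m/s².

724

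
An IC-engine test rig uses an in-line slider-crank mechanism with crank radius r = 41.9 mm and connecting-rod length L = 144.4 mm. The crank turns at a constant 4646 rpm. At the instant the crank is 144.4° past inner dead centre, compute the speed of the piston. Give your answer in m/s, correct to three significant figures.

ω = 2π·4646/60 = 486.5 rad/s
For an in-line slider-crank, x = r cosθ + √(L² − r² sin²θ), so v = −rω sinθ·[1 + r cosθ/√(L² − r² sin²θ)].
With r = 0.0419 m, L = 0.1444 m, θ = 144.4°: √(L² − r² sin²θ) = 0.14233 m.
v = −0.0419·486.5·0.58212·[1 + 0.0419·-0.81310/0.14233] = -9.0263 m/s.
|v| = 9.0263 m/s.

9.03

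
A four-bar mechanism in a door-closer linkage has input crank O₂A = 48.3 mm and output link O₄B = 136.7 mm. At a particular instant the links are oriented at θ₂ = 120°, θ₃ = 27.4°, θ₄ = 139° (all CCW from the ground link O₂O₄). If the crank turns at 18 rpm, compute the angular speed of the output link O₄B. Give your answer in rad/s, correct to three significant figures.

0.716

ω₂ = 1.885 rad/s (from 18 rpm).
Differentiating the loop-closure r₂e^{iθ₂}+r₃e^{iθ₃}=r₁+r₄e^{iθ₄} gives r₂ω₂e^{iθ₂}+r₃ω₃e^{iθ₃}=r₄ω₄e^{iθ₄}.
Eliminating the other unknown: ω₄ = r₂ω₂ sin(θ₂−θ₃) / [r₄ sin(θ₄−θ₃)].
Numerator sine = +0.99897; denominator sine = +0.92978.
Result = 0.0483·1.885·(+0.99897) / (0.1367·(+0.92978)) = +0.71557 rad/s; magnitude 0.71557 rad/s.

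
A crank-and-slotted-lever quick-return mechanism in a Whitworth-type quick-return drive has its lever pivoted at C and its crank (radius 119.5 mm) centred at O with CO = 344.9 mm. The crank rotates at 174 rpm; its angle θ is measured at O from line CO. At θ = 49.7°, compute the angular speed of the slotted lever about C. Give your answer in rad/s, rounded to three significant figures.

4.00

ω = 18.22 rad/s (from 174 rpm).
Crank pin A relative to C: A = (d + r cosθ, r sinθ); lever angle φ = atan2(r sinθ, d + r cosθ).
Differentiating tanφ: φ̇ = rω(d cosθ + r)/(d² + r² + 2dr cosθ).
d² + r² + 2dr cosθ = |CA|² = 0.186552 m²;  d cosθ + r = +0.34258 m.
|ω_lever| = |0.1195·18.22·+0.34258| / 0.186552 = 3.9986 rad/s.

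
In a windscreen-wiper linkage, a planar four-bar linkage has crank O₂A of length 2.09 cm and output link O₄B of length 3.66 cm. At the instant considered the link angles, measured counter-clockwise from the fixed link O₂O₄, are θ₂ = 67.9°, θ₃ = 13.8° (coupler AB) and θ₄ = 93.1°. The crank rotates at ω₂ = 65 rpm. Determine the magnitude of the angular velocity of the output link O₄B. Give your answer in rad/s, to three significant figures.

ω₂ = 6.807 rad/s (from 65 rpm).
Differentiating the loop-closure r₂e^{iθ₂}+r₃e^{iθ₃}=r₁+r₄e^{iθ₄} gives r₂ω₂e^{iθ₂}+r₃ω₃e^{iθ₃}=r₄ω₄e^{iθ₄}.
Eliminating the other unknown: ω₄ = r₂ω₂ sin(θ₂−θ₃) / [r₄ sin(θ₄−θ₃)].
Numerator sine = +0.81004; denominator sine = +0.98261.
Result = 0.0209·6.807·(+0.81004) / (0.0366·(+0.98261)) = +3.2043 rad/s; magnitude 3.2043 rad/s.

3.20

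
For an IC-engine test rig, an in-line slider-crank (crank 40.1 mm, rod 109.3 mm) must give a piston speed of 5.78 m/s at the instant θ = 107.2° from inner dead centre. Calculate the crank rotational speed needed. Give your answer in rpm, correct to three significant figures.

1630

For an in-line slider-crank, |v_piston| = rω|sinθ|·[1 + r cosθ/√(L² − r² sin²θ)].
With r = 0.0401 m, L = 0.1093 m, θ = 107.2°: the bracketed kinematic factor |dx/dθ| = 0.033869 m.
ω = v/|dx/dθ| = 5.78/0.033869 = 170.66 rad/s.
N = 60ω/(2π) = 1629.6 rpm.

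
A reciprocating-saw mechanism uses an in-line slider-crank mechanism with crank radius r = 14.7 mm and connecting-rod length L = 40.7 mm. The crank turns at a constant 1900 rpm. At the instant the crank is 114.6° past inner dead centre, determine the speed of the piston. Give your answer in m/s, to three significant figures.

ω = 2π·1900/60 = 199 rad/s
For an in-line slider-crank, x = r cosθ + √(L² − r² sin²θ), so v = −rω sinθ·[1 + r cosθ/√(L² − r² sin²θ)].
With r = 0.0147 m, L = 0.0407 m, θ = 114.6°: √(L² − r² sin²θ) = 0.038443 m.
v = −0.0147·199·0.90924·[1 + 0.0147·-0.41628/0.038443] = -2.236 m/s.
|v| = 2.236 m/s.

2.24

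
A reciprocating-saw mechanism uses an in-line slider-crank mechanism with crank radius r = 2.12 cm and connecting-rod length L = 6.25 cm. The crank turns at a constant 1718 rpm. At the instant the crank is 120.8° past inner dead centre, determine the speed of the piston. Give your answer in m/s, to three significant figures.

2.68

ω = 2π·1718/60 = 179.9 rad/s
For an in-line slider-crank, x = r cosθ + √(L² − r² sin²θ), so v = −rω sinθ·[1 + r cosθ/√(L² − r² sin²θ)].
With r = 0.0212 m, L = 0.0625 m, θ = 120.8°: √(L² − r² sin²θ) = 0.059788 m.
v = −0.0212·179.9·0.85896·[1 + 0.0212·-0.51204/0.059788] = -2.6813 m/s.
|v| = 2.6813 m/s.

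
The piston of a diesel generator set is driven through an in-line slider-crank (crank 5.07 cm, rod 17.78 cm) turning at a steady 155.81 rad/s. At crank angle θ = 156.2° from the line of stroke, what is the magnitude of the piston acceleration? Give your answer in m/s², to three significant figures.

ω = 155.8 rad/s
x(θ) = r cosθ + √(L² − r² sin²θ); with ω constant, a = ω²·d²x/dθ².
d²x/dθ² = −r cosθ − r²(cos2θ)/√u − r⁴ sin²2θ/(4u^{3/2}),  u = L² − r² sin²θ = 0.0311942 m².
Substituting r = 0.0507 m, L = 0.1778 m, θ = 156.2°: d²x/dθ² = +0.036411 m.
a = ω²·d²x/dθ² = (155.8)²·(+0.036411) = +883.95 m/s²;  |a| = 883.95 m/s².

884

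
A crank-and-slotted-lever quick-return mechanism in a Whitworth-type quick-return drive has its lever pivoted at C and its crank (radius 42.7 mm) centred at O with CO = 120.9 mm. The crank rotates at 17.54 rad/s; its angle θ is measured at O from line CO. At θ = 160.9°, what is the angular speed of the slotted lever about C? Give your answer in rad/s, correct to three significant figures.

ω = 17.54 rad/s
Crank pin A relative to C: A = (d + r cosθ, r sinθ); lever angle φ = atan2(r sinθ, d + r cosθ).
Differentiating tanφ: φ̇ = rω(d cosθ + r)/(d² + r² + 2dr cosθ).
d² + r² + 2dr cosθ = |CA|² = 0.00668363 m²;  d cosθ + r = -0.071544 m.
|ω_lever| = |0.0427·17.54·-0.071544| / 0.00668363 = 8.0171 rad/s.

8.02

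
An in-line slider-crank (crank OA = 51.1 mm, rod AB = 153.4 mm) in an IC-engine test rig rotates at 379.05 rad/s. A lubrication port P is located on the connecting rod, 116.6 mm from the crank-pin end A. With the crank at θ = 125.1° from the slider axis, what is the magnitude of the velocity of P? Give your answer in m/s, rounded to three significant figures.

ω = 379.1 rad/s.  Crank-pin speed |V_A| = rω = 19.369 m/s, perpendicular to OA.
Rod angle: sinφ = −(r/L) sinθ ⇒ φ = -15.815°; ω_rod = −rω cosθ/√(L²−r²sin²θ) = +75.461 rad/s.
V_P = V_A + ω_rod × AP, with AP = 0.1166 m along the rod.
Components: V_Px = −rω sinθ − a·ω_rod·sinφ = -13.449 m/s;  V_Py = rω cosθ + a·ω_rod·cosφ = -2.6718 m/s.
|V_P| = √(V_Px² + V_Py²) = 13.712 m/s.

13.7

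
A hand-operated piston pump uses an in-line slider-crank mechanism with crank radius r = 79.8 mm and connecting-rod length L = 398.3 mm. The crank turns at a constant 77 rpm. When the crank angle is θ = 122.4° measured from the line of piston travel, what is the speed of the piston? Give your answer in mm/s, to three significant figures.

484

ω = 2π·77/60 = 8.063 rad/s
For an in-line slider-crank, x = r cosθ + √(L² − r² sin²θ), so v = −rω sinθ·[1 + r cosθ/√(L² − r² sin²θ)].
With r = 0.0798 m, L = 0.3983 m, θ = 122.4°: √(L² − r² sin²θ) = 0.39256 m.
v = −0.0798·8.063·0.84433·[1 + 0.0798·-0.53583/0.39256] = -0.48411 m/s.
|v| = 0.48411 m/s = 484.11 mm/s.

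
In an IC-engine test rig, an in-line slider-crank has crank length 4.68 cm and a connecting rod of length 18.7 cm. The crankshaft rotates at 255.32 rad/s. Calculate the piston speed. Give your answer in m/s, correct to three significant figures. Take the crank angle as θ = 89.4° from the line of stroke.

12.0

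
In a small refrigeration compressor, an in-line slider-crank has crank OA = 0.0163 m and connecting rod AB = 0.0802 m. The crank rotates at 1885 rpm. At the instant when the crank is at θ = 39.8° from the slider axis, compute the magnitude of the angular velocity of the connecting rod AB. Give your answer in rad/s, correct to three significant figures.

ω = 197.4 rad/s (converted from 1885 rpm).
The rod makes angle φ with the slider axis where L sinφ = r sinθ; differentiating, L cosφ·φ̇ = r ω cosθ.
L cosφ = √(L² − r² sin²θ) = 0.079518 m.
|ω_rod| = r ω |cosθ| / √(L² − r² sin²θ) = 0.0163·197.4·0.76828/0.079518 = 31.087 rad/s.

31.1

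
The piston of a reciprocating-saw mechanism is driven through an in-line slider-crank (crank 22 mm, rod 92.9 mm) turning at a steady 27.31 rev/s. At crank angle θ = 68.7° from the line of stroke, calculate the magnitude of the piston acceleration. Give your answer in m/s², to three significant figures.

ω = 2π·27.3 = 171.6 rad/s
x(θ) = r cosθ + √(L² − r² sin²θ); with ω constant, a = ω²·d²x/dθ².
d²x/dθ² = −r cosθ − r²(cos2θ)/√u − r⁴ sin²2θ/(4u^{3/2}),  u = L² − r² sin²θ = 0.00821027 m².
Substituting r = 0.022 m, L = 0.0929 m, θ = 68.7°: d²x/dθ² = -0.0040957 m.
a = ω²·d²x/dθ² = (171.6)²·(-0.0040957) = -120.6 m/s²;  |a| = 120.6 m/s².

121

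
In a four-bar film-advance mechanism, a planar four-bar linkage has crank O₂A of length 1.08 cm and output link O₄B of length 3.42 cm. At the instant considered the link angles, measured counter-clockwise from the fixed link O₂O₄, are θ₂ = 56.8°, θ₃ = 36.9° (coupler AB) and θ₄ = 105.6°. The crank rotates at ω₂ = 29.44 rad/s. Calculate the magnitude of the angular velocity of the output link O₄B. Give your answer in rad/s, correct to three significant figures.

3.40

ω₂ = 29.44 rad/s
Differentiating the loop-closure r₂e^{iθ₂}+r₃e^{iθ₃}=r₁+r₄e^{iθ₄} gives r₂ω₂e^{iθ₂}+r₃ω₃e^{iθ₃}=r₄ω₄e^{iθ₄}.
Eliminating the other unknown: ω₄ = r₂ω₂ sin(θ₂−θ₃) / [r₄ sin(θ₄−θ₃)].
Numerator sine = +0.34038; denominator sine = +0.93169.
Result = 0.0108·29.44·(+0.34038) / (0.0342·(+0.93169)) = +3.3965 rad/s; magnitude 3.3965 rad/s.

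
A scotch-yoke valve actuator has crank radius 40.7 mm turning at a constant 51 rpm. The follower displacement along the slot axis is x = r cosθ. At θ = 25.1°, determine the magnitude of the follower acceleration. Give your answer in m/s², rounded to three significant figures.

ω = 5.341 rad/s (from 51 rpm).
x = r cosθ ⇒ ẍ = −rω² cosθ (ω constant).
|a| = rω²|cosθ| = 0.0407·(5.341)²·|cos 25.1°| = 1.0513 m/s².

1.05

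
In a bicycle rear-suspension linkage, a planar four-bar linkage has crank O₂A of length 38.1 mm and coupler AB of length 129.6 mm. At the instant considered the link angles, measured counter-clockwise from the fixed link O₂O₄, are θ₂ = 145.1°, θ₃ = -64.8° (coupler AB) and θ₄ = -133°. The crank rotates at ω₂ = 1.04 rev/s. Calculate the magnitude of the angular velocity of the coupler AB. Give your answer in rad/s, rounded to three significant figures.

ω₂ = 6.535 rad/s (from 1.04 rev/s).
Differentiating the loop-closure r₂e^{iθ₂}+r₃e^{iθ₃}=r₁+r₄e^{iθ₄} gives r₂ω₂e^{iθ₂}+r₃ω₃e^{iθ₃}=r₄ω₄e^{iθ₄}.
Eliminating the other unknown: ω₃ = r₂ω₂ sin(θ₄−θ₂) / [r₃ sin(θ₃−θ₄)].
Numerator sine = +0.99002; denominator sine = +0.92849.
Result = 0.0381·6.535·(+0.99002) / (0.1296·(+0.92849)) = +2.0483 rad/s; magnitude 2.0483 rad/s.

2.05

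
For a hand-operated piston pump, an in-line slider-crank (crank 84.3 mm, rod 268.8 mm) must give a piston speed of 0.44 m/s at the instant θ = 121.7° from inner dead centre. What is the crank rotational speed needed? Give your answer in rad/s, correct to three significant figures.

For an in-line slider-crank, |v_piston| = rω|sinθ|·[1 + r cosθ/√(L² − r² sin²θ)].
With r = 0.0843 m, L = 0.2688 m, θ = 121.7°: the bracketed kinematic factor |dx/dθ| = 0.059459 m.
ω = v/|dx/dθ| = 0.44/0.059459 = 7.4001 rad/s.

7.40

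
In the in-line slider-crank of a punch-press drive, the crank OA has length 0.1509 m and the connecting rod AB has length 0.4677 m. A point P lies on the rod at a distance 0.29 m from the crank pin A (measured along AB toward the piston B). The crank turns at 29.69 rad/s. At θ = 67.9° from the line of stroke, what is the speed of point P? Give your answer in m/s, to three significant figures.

ω = 29.69 rad/s.  Crank-pin speed |V_A| = rω = 4.4802 m/s, perpendicular to OA.
Rod angle: sinφ = −(r/L) sinθ ⇒ φ = -17.394°; ω_rod = −rω cosθ/√(L²−r²sin²θ) = -3.7766 rad/s.
V_P = V_A + ω_rod × AP, with AP = 0.29 m along the rod.
Components: V_Px = −rω sinθ − a·ω_rod·sinφ = -4.4785 m/s;  V_Py = rω cosθ + a·ω_rod·cosφ = +0.64042 m/s.
|V_P| = √(V_Px² + V_Py²) = 4.524 m/s.

4.52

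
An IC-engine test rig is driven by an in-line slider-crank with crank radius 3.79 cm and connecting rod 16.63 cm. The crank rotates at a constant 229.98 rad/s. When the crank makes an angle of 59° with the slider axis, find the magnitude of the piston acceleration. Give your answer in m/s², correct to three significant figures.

819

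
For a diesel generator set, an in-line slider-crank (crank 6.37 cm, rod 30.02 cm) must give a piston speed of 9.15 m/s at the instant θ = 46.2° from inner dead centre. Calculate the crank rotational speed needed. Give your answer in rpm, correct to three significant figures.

For an in-line slider-crank, |v_piston| = rω|sinθ|·[1 + r cosθ/√(L² − r² sin²θ)].
With r = 0.0637 m, L = 0.3002 m, θ = 46.2°: the bracketed kinematic factor |dx/dθ| = 0.052809 m.
ω = v/|dx/dθ| = 9.15/0.052809 = 173.27 rad/s.
N = 60ω/(2π) = 1654.6 rpm.

1650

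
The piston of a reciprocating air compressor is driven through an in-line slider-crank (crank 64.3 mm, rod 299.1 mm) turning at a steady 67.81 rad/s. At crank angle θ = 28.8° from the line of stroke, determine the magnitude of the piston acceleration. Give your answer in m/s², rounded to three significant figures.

ω = 67.81 rad/s
x(θ) = r cosθ + √(L² − r² sin²θ); with ω constant, a = ω²·d²x/dθ².
d²x/dθ² = −r cosθ − r²(cos2θ)/√u − r⁴ sin²2θ/(4u^{3/2}),  u = L² − r² sin²θ = 0.0885013 m².
Substituting r = 0.0643 m, L = 0.2991 m, θ = 28.8°: d²x/dθ² = -0.063909 m.
a = ω²·d²x/dθ² = (67.81)²·(-0.063909) = -293.87 m/s²;  |a| = 293.87 m/s².

294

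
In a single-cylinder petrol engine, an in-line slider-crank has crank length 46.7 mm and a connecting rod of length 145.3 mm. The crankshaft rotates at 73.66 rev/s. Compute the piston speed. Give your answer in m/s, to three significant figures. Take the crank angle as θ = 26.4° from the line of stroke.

ω = 2π·73.7 = 462.8 rad/s
For an in-line slider-crank, x = r cosθ + √(L² − r² sin²θ), so v = −rω sinθ·[1 + r cosθ/√(L² − r² sin²θ)].
With r = 0.0467 m, L = 0.1453 m, θ = 26.4°: √(L² − r² sin²θ) = 0.14381 m.
v = −0.0467·462.8·0.44464·[1 + 0.0467·0.89571/0.14381] = -12.406 m/s.
|v| = 12.406 m/s.

12.4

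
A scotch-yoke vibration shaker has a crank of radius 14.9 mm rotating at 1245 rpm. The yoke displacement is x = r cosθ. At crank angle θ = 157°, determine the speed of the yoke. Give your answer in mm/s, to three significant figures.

759

ω = 130.4 rad/s (from 1245 rpm).
x = r cosθ ⇒ ẋ = −rω sinθ.
|v| = rω|sinθ| = 0.0149·130.4·|sin 157°| = 0.75904 m/s = 759.04 mm/s.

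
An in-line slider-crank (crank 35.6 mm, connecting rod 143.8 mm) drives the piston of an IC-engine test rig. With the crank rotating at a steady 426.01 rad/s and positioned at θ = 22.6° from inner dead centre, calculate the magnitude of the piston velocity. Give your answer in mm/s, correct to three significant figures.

ω = 426 rad/s
For an in-line slider-crank, x = r cosθ + √(L² − r² sin²θ), so v = −rω sinθ·[1 + r cosθ/√(L² − r² sin²θ)].
With r = 0.0356 m, L = 0.1438 m, θ = 22.6°: √(L² − r² sin²θ) = 0.14315 m.
v = −0.0356·426·0.38430·[1 + 0.0356·0.92321/0.14315] = -7.1663 m/s.
|v| = 7.1663 m/s = 7166.3 mm/s.

7170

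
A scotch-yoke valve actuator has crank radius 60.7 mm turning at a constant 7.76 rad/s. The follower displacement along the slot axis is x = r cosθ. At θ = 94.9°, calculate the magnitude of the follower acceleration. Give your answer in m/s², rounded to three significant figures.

ω = 7.76 rad/s
x = r cosθ ⇒ ẍ = −rω² cosθ (ω constant).
|a| = rω²|cosθ| = 0.0607·(7.76)²·|cos 94.9°| = 0.31222 m/s².

0.312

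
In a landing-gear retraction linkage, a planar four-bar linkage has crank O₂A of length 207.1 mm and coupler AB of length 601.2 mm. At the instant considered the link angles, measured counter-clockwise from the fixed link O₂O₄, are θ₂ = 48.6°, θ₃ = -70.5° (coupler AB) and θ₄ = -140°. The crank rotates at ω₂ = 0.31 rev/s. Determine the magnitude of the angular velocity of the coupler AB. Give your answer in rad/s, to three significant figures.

ω₂ = 1.948 rad/s (from 0.31 rev/s).
Differentiating the loop-closure r₂e^{iθ₂}+r₃e^{iθ₃}=r₁+r₄e^{iθ₄} gives r₂ω₂e^{iθ₂}+r₃ω₃e^{iθ₃}=r₄ω₄e^{iθ₄}.
Eliminating the other unknown: ω₃ = r₂ω₂ sin(θ₄−θ₂) / [r₃ sin(θ₃−θ₄)].
Numerator sine = +0.14954; denominator sine = +0.93667.
Result = 0.2071·1.948·(+0.14954) / (0.6012·(+0.93667)) = +0.10712 rad/s; magnitude 0.10712 rad/s.

0.107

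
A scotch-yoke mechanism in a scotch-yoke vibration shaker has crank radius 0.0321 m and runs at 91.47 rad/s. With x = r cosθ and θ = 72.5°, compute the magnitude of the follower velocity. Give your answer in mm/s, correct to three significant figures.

ω = 91.47 rad/s
x = r cosθ ⇒ ẋ = −rω sinθ.
|v| = rω|sinθ| = 0.0321·91.47·|sin 72.5°| = 2.8003 m/s = 2800.3 mm/s.

2800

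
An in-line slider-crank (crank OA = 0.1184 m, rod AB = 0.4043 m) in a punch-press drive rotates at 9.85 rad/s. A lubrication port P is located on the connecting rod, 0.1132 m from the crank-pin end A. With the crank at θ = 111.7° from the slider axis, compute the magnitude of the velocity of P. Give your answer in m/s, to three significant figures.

ω = 9.85 rad/s.  Crank-pin speed |V_A| = rω = 1.1662 m/s, perpendicular to OA.
Rod angle: sinφ = −(r/L) sinθ ⇒ φ = -15.789°; ω_rod = −rω cosθ/√(L²−r²sin²θ) = +1.1084 rad/s.
V_P = V_A + ω_rod × AP, with AP = 0.1132 m along the rod.
Components: V_Px = −rω sinθ − a·ω_rod·sinφ = -1.0495 m/s;  V_Py = rω cosθ + a·ω_rod·cosφ = -0.31048 m/s.
|V_P| = √(V_Px² + V_Py²) = 1.0944 m/s.

1.09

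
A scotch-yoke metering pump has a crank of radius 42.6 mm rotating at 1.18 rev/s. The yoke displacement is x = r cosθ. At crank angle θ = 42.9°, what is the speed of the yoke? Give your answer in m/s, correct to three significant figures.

ω = 7.414 rad/s (from 1.18 rev/s).
x = r cosθ ⇒ ẋ = −rω sinθ.
|v| = rω|sinθ| = 0.0426·7.414·|sin 42.9°| = 0.215 m/s.

0.215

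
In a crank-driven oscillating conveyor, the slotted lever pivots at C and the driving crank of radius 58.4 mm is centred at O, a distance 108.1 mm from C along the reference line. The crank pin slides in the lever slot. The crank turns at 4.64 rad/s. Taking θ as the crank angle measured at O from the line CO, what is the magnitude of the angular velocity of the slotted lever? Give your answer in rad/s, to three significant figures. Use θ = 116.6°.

ω = 4.64 rad/s
Crank pin A relative to C: A = (d + r cosθ, r sinθ); lever angle φ = atan2(r sinθ, d + r cosθ).
Differentiating tanφ: φ̇ = rω(d cosθ + r)/(d² + r² + 2dr cosθ).
d² + r² + 2dr cosθ = |CA|² = 0.00944273 m²;  d cosθ + r = +0.0099972 m.
|ω_lever| = |0.0584·4.64·+0.0099972| / 0.00944273 = 0.28689 rad/s.

0.287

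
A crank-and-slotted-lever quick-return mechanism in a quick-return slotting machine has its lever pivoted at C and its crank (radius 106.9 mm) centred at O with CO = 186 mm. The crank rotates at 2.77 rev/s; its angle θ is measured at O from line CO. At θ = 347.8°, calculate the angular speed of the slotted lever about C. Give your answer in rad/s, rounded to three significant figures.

ω = 17.4 rad/s (from 2.77 rev/s).
Crank pin A relative to C: A = (d + r cosθ, r sinθ); lever angle φ = atan2(r sinθ, d + r cosθ).
Differentiating tanφ: φ̇ = rω(d cosθ + r)/(d² + r² + 2dr cosθ).
d² + r² + 2dr cosθ = |CA|² = 0.0848923 m²;  d cosθ + r = +0.2887 m.
|ω_lever| = |0.1069·17.4·+0.2887| / 0.0848923 = 6.3272 rad/s.

6.33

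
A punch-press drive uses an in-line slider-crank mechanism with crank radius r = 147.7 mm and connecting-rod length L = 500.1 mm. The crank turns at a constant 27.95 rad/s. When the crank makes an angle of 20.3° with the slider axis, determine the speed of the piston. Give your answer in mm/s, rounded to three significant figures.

ω = 27.95 rad/s
For an in-line slider-crank, x = r cosθ + √(L² − r² sin²θ), so v = −rω sinθ·[1 + r cosθ/√(L² − r² sin²θ)].
With r = 0.1477 m, L = 0.5001 m, θ = 20.3°: √(L² − r² sin²θ) = 0.49747 m.
v = −0.1477·27.95·0.34694·[1 + 0.1477·0.93789/0.49747] = -1.831 m/s.
|v| = 1.831 m/s = 1831 mm/s.

1830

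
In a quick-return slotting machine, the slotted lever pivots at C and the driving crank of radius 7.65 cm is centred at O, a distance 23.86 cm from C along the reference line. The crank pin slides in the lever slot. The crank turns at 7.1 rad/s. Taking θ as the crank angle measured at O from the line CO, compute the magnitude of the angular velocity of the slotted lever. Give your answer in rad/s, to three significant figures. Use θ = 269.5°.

0.647

ω = 7.1 rad/s
Crank pin A relative to C: A = (d + r cosθ, r sinθ); lever angle φ = atan2(r sinθ, d + r cosθ).
Differentiating tanφ: φ̇ = rω(d cosθ + r)/(d² + r² + 2dr cosθ).
d² + r² + 2dr cosθ = |CA|² = 0.0624636 m²;  d cosθ + r = +0.074418 m.
|ω_lever| = |0.0765·7.1·+0.074418| / 0.0624636 = 0.6471 rad/s.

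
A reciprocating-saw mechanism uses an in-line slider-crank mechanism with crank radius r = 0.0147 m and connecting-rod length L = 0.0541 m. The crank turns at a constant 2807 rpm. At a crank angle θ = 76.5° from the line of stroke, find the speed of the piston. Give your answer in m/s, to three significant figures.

4.48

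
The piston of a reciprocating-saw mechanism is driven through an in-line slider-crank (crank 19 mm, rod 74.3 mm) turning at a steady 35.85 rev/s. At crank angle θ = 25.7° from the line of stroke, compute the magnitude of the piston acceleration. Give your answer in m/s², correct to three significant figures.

ω = 2π·35.9 = 225.3 rad/s
x(θ) = r cosθ + √(L² − r² sin²θ); with ω constant, a = ω²·d²x/dθ².
d²x/dθ² = −r cosθ − r²(cos2θ)/√u − r⁴ sin²2θ/(4u^{3/2}),  u = L² − r² sin²θ = 0.0054526 m².
Substituting r = 0.019 m, L = 0.0743 m, θ = 25.7°: d²x/dθ² = -0.02022 m.
a = ω²·d²x/dθ² = (225.3)²·(-0.02022) = -1025.9 m/s²;  |a| = 1025.9 m/s².

1030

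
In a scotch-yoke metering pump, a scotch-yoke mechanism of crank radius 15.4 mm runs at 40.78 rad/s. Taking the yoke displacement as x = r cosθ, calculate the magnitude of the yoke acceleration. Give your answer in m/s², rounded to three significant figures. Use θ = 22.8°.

23.6

ω = 40.78 rad/s
x = r cosθ ⇒ ẍ = −rω² cosθ (ω constant).
|a| = rω²|cosθ| = 0.0154·(40.78)²·|cos 22.8°| = 23.609 m/s².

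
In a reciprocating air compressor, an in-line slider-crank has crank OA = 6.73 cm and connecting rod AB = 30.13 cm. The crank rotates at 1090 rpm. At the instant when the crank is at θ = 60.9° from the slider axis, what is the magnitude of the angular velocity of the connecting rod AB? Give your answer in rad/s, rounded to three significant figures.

ω = 114.1 rad/s (converted from 1090 rpm).
The rod makes angle φ with the slider axis where L sinφ = r sinθ; differentiating, L cosφ·φ̇ = r ω cosθ.
L cosφ = √(L² − r² sin²θ) = 0.29551 m.
|ω_rod| = r ω |cosθ| / √(L² − r² sin²θ) = 0.0673·114.1·0.48634/0.29551 = 12.643 rad/s.

12.6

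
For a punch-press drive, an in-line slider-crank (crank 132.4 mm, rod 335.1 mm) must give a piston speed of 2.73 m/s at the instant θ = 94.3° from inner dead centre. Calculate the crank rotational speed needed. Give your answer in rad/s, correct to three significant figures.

21.4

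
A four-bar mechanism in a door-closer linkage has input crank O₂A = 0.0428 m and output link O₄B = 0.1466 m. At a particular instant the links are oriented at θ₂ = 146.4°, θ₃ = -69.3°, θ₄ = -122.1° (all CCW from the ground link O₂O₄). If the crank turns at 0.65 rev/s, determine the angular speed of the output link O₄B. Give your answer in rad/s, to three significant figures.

0.874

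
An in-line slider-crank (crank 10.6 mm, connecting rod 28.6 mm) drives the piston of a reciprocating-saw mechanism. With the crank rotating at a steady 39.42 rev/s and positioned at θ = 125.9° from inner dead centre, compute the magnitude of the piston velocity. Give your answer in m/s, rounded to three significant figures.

1.64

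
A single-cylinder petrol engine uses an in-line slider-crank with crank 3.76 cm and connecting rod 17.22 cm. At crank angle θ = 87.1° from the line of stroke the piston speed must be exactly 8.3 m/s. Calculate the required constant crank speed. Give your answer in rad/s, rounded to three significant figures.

219

For an in-line slider-crank, |v_piston| = rω|sinθ|·[1 + r cosθ/√(L² − r² sin²θ)].
With r = 0.0376 m, L = 0.1722 m, θ = 87.1°: the bracketed kinematic factor |dx/dθ| = 0.037977 m.
ω = v/|dx/dθ| = 8.3/0.037977 = 218.55 rad/s.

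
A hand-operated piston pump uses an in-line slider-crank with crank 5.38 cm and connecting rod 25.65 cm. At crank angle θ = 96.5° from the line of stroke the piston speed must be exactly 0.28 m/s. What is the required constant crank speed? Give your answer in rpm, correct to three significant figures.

For an in-line slider-crank, |v_piston| = rω|sinθ|·[1 + r cosθ/√(L² − r² sin²θ)].
With r = 0.0538 m, L = 0.2565 m, θ = 96.5°: the bracketed kinematic factor |dx/dθ| = 0.052156 m.
ω = v/|dx/dθ| = 0.28/0.052156 = 5.3685 rad/s.
N = 60ω/(2π) = 51.265 rpm.

51.3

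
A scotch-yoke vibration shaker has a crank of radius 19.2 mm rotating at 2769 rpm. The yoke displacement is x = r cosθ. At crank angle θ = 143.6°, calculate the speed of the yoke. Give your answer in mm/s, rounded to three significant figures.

ω = 290 rad/s (from 2769 rpm).
x = r cosθ ⇒ ẋ = −rω sinθ.
|v| = rω|sinθ| = 0.0192·290·|sin 143.6°| = 3.3038 m/s = 3303.8 mm/s.

3300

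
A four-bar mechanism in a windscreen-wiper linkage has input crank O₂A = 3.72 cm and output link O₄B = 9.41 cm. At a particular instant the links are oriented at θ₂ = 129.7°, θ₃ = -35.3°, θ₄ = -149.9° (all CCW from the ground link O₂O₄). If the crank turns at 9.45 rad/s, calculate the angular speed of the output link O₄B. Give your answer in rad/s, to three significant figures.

ω₂ = 9.45 rad/s
Differentiating the loop-closure r₂e^{iθ₂}+r₃e^{iθ₃}=r₁+r₄e^{iθ₄} gives r₂ω₂e^{iθ₂}+r₃ω₃e^{iθ₃}=r₄ω₄e^{iθ₄}.
Eliminating the other unknown: ω₄ = r₂ω₂ sin(θ₂−θ₃) / [r₄ sin(θ₄−θ₃)].
Numerator sine = +0.25882; denominator sine = -0.90924.
Result = 0.0372·9.45·(+0.25882) / (0.0941·(-0.90924)) = -1.0634 rad/s; magnitude 1.0634 rad/s.

1.06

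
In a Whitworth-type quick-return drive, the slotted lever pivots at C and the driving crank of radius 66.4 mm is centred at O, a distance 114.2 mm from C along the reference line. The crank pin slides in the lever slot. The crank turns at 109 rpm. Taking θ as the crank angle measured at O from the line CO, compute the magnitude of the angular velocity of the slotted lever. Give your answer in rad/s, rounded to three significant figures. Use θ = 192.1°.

ω = 11.41 rad/s (from 109 rpm).
Crank pin A relative to C: A = (d + r cosθ, r sinθ); lever angle φ = atan2(r sinθ, d + r cosθ).
Differentiating tanφ: φ̇ = rω(d cosθ + r)/(d² + r² + 2dr cosθ).
d² + r² + 2dr cosθ = |CA|² = 0.00262177 m²;  d cosθ + r = -0.045263 m.
|ω_lever| = |0.0664·11.41·-0.045263| / 0.00262177 = 13.085 rad/s.

13.1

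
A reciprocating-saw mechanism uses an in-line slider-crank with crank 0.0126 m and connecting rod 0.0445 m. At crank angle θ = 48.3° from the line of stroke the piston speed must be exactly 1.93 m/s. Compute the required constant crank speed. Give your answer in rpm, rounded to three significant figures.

For an in-line slider-crank, |v_piston| = rω|sinθ|·[1 + r cosθ/√(L² − r² sin²θ)].
With r = 0.0126 m, L = 0.0445 m, θ = 48.3°: the bracketed kinematic factor |dx/dθ| = 0.011221 m.
ω = v/|dx/dθ| = 1.93/0.011221 = 172 rad/s.
N = 60ω/(2π) = 1642.5 rpm.

1640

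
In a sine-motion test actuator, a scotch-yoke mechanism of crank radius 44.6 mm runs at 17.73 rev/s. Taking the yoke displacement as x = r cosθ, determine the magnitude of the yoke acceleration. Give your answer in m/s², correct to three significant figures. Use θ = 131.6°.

ω = 111.4 rad/s (from 17.73 rev/s).
x = r cosθ ⇒ ẍ = −rω² cosθ (ω constant).
|a| = rω²|cosθ| = 0.0446·(111.4)²·|cos 131.6°| = 367.48 m/s².

367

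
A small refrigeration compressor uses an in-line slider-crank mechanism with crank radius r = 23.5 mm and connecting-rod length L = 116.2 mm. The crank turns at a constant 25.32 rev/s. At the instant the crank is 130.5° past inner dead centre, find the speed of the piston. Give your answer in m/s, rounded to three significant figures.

2.46

ω = 2π·25.3 = 159.1 rad/s
For an in-line slider-crank, x = r cosθ + √(L² − r² sin²θ), so v = −rω sinθ·[1 + r cosθ/√(L² − r² sin²θ)].
With r = 0.0235 m, L = 0.1162 m, θ = 130.5°: √(L² − r² sin²θ) = 0.11482 m.
v = −0.0235·159.1·0.76041·[1 + 0.0235·-0.64945/0.11482] = -2.465 m/s.
|v| = 2.465 m/s.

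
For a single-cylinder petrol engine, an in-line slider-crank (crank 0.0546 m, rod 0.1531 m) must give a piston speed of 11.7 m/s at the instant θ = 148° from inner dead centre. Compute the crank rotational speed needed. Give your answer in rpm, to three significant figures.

For an in-line slider-crank, |v_piston| = rω|sinθ|·[1 + r cosθ/√(L² − r² sin²θ)].
With r = 0.0546 m, L = 0.1531 m, θ = 148°: the bracketed kinematic factor |dx/dθ| = 0.020022 m.
ω = v/|dx/dθ| = 11.7/0.020022 = 584.35 rad/s.
N = 60ω/(2π) = 5580.1 rpm.

5580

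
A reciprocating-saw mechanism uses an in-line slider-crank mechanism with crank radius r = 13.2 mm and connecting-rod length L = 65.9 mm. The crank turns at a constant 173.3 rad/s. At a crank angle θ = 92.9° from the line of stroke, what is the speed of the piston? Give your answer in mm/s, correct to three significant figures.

2260

ω = 173.3 rad/s
For an in-line slider-crank, x = r cosθ + √(L² − r² sin²θ), so v = −rω sinθ·[1 + r cosθ/√(L² − r² sin²θ)].
With r = 0.0132 m, L = 0.0659 m, θ = 92.9°: √(L² − r² sin²θ) = 0.064568 m.
v = −0.0132·173.3·0.99872·[1 + 0.0132·-0.05059/0.064568] = -2.261 m/s.
|v| = 2.261 m/s = 2261 mm/s.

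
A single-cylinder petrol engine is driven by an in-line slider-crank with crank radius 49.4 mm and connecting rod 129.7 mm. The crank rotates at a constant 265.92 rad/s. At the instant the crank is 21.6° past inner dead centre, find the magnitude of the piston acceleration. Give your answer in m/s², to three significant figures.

ω = 265.9 rad/s
x(θ) = r cosθ + √(L² − r² sin²θ); with ω constant, a = ω²·d²x/dθ².
d²x/dθ² = −r cosθ − r²(cos2θ)/√u − r⁴ sin²2θ/(4u^{3/2}),  u = L² − r² sin²θ = 0.0164914 m².
Substituting r = 0.0494 m, L = 0.1297 m, θ = 21.6°: d²x/dθ² = -0.060113 m.
a = ω²·d²x/dθ² = (265.9)²·(-0.060113) = -4250.8 m/s²;  |a| = 4250.8 m/s².

4250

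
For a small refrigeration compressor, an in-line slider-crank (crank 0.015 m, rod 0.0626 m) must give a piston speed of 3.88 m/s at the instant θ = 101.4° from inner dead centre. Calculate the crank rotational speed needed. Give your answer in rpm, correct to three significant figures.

For an in-line slider-crank, |v_piston| = rω|sinθ|·[1 + r cosθ/√(L² − r² sin²θ)].
With r = 0.015 m, L = 0.0626 m, θ = 101.4°: the bracketed kinematic factor |dx/dθ| = 0.013988 m.
ω = v/|dx/dθ| = 3.88/0.013988 = 277.39 rad/s.
N = 60ω/(2π) = 2648.9 rpm.

2650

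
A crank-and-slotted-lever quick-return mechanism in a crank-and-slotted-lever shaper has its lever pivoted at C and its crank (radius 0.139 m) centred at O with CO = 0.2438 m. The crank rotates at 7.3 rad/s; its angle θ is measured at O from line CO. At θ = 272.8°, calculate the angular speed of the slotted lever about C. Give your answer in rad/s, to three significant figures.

1.87

ω = 7.3 rad/s
Crank pin A relative to C: A = (d + r cosθ, r sinθ); lever angle φ = atan2(r sinθ, d + r cosθ).
Differentiating tanφ: φ̇ = rω(d cosθ + r)/(d² + r² + 2dr cosθ).
d² + r² + 2dr cosθ = |CA|² = 0.0820703 m²;  d cosθ + r = +0.15091 m.
|ω_lever| = |0.139·7.3·+0.15091| / 0.0820703 = 1.8658 rad/s.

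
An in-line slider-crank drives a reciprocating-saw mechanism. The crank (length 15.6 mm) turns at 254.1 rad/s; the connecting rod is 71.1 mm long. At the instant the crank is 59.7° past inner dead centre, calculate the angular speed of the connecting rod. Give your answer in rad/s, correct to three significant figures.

28.6

ω = 254.1 rad/s
The rod makes angle φ with the slider axis where L sinφ = r sinθ; differentiating, L cosφ·φ̇ = r ω cosθ.
L cosφ = √(L² − r² sin²θ) = 0.069813 m.
|ω_rod| = r ω |cosθ| / √(L² − r² sin²θ) = 0.0156·254.1·0.50453/0.069813 = 28.647 rad/s.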